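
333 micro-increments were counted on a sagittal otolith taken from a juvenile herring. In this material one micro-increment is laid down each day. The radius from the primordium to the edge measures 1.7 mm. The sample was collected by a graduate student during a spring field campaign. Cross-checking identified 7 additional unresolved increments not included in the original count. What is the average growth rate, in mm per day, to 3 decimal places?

0.005 mm per day

Correcting the raw count gives 333 + 7 = 340 true micro-increments.
1.7 mm over 340 days gives 1.7 / 340 ≈ 0.005 mm per day.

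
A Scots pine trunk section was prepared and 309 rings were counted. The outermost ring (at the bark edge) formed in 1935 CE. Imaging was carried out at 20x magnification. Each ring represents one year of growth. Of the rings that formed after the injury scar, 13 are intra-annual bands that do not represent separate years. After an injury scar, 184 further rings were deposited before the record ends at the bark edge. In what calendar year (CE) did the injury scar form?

1764 CE

184 rings post-date the injury scar.
184 − 13 false = 171 true rings after the injury scar.
Counting back 171 years from 1935 CE places the injury scar in 1935 − 171 = 1764 CE.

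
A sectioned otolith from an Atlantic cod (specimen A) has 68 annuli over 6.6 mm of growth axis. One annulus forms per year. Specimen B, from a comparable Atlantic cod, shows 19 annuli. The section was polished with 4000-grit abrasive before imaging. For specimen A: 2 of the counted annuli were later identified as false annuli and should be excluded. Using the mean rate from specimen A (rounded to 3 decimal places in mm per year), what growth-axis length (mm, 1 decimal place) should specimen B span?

1.9 mm

Specimen A: adjusted count: 68 − 2 = 66 annuli.
A: 6.6 mm over 66 years gives 6.6 / 66 ≈ 0.100 mm/yr.
B's length ≈ 0.100 × 19 = 1.9 mm.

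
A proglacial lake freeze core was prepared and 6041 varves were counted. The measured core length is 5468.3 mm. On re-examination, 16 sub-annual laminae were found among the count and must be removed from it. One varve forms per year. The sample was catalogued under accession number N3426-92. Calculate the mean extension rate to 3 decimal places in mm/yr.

Adjusted count: 6041 − 16 = 6025 varves.
5468.3 mm over 6025 years gives 5468.3 / 6025 ≈ 0.908 mm/yr.

0.908 mm/yr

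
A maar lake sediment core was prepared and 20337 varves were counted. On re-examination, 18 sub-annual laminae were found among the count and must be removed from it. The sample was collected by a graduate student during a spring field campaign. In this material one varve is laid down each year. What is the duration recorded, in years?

20319 years

True varve count = 20337 − 18 = 20319.
One varve per year makes the duration 20319 years.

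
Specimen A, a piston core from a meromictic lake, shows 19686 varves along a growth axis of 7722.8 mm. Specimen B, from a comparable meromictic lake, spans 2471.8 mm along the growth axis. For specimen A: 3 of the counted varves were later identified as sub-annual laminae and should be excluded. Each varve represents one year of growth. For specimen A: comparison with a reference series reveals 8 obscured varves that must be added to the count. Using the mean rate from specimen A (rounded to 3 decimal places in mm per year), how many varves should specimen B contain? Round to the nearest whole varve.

6306 varves

Specimen A: true varve count = 19686 − 3 + 8 = 19691.
A: Mean rate = 7722.8 mm / 19691 years ≈ 0.392 mm/yr.
Specimen B: 2471.8 mm / 0.392 mm per year = 6305.61 years ≈ 6306 varves.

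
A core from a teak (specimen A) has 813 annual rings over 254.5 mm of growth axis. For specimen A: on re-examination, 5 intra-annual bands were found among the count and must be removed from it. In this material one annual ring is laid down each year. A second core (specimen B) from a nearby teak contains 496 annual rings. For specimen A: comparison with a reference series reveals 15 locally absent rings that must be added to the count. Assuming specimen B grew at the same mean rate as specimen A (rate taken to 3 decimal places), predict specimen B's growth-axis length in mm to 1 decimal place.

Specimen A: after corrections the count is 813 − 5 + 15 = 823 annual rings.
A: Extension rate ≈ 254.5 / 823 = 0.309 mm per year.
For B, 0.309 mm/year × 496 years = 153.3 mm.

153.3 mm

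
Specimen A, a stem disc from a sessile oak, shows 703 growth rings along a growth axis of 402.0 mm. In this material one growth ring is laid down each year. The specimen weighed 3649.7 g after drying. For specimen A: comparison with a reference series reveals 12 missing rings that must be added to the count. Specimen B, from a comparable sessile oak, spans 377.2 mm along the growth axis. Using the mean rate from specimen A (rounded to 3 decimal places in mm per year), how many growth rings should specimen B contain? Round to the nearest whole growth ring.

671 growth rings

Specimen A: true growth ring count = 703 + 12 = 715.
A: Mean rate = 402.0 mm / 715 years ≈ 0.562 mm/year.
B spans 377.2 / 0.562 = 671.17 years ≈ 671 growth rings.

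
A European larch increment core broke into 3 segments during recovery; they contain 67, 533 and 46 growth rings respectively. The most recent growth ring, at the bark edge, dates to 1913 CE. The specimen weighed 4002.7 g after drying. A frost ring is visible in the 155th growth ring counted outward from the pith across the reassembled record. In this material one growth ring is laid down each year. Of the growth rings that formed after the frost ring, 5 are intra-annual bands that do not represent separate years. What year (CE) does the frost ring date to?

1427 CE

Total growth rings = 67 + 533 + 46 = 646.
646 − 155 = 491 growth rings lie beyond the frost ring toward the bark edge.
Removing the 5 false growth rings leaves 491 − 5 = 486 true growth rings beyond the frost ring.
1913 − 486 = 1427 CE.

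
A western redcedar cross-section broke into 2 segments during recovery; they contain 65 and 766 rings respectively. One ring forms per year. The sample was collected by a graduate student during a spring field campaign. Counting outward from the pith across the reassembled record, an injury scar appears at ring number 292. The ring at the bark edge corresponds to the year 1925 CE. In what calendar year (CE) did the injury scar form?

1386 CE

Total rings = 65 + 766 = 831.
831 − 292 = 539 rings lie beyond the injury scar toward the bark edge.
The ring at the bark edge is 1925 CE, so the injury scar dates to 1925 − 539 = 1386 CE.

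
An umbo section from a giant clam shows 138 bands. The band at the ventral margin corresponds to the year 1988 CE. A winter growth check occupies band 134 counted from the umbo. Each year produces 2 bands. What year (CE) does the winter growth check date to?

1986 CE

The winter growth check sits at band 134 from the umbo, so 138 − 134 = 4 bands formed after it.
Dividing by 2 bands per year: 4 / 2 = 2 years.
1988 − 2 = 1986 CE.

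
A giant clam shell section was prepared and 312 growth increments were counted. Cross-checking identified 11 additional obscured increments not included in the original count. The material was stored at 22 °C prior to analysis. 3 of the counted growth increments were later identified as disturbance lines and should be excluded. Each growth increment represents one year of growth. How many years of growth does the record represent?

320 years

After corrections the count is 312 − 3 + 11 = 320 growth increments.
One growth increment per year makes the duration 320 years.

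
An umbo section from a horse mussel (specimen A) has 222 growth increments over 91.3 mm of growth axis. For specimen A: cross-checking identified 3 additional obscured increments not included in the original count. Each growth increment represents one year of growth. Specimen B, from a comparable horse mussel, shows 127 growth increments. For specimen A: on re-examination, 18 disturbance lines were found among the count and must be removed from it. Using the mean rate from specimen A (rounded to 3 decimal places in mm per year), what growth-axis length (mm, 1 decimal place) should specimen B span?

56.0 mm

Specimen A: correcting the raw count gives 222 − 18 + 3 = 207 true growth increments.
A: Mean rate = 91.3 mm / 207 years ≈ 0.441 mm per year.
B's length ≈ 0.441 × 127 = 56.0 mm.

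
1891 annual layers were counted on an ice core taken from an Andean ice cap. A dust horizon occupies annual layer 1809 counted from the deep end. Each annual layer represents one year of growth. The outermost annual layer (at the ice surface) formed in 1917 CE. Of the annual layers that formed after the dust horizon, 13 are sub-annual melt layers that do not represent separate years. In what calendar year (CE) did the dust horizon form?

Between annual layer 1809 and the ice surface there are 1891 − 1809 = 82 annual layers.
82 − 13 false = 69 true annual layers after the dust horizon.
The annual layer at the ice surface is 1917 CE, so the dust horizon dates to 1917 − 69 = 1848 CE.

1848 CE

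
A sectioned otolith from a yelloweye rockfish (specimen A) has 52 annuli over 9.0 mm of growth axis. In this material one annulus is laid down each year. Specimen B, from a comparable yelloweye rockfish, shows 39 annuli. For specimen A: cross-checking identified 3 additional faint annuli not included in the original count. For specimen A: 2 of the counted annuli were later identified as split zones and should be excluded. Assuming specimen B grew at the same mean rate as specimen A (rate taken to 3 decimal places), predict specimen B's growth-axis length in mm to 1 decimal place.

6.6 mm

Specimen A: true annulus count = 52 − 2 + 3 = 53.
A: 9.0 mm over 53 years gives 9.0 / 53 ≈ 0.170 mm per year.
For B, 0.170 mm/year × 39 years = 6.6 mm.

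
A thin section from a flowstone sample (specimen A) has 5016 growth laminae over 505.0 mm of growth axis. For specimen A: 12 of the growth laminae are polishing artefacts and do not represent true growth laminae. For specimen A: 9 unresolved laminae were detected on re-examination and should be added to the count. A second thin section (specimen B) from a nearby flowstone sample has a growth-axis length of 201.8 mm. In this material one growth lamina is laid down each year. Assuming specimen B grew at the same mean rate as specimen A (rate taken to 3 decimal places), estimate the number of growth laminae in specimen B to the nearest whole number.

Specimen A: correcting the raw count gives 5016 − 12 + 9 = 5013 true growth laminae.
A: Extension rate ≈ 505.0 / 5013 = 0.101 mm/year.
B spans 201.8 / 0.101 = 1998.02 years ≈ 1998 growth laminae.

1998 growth laminae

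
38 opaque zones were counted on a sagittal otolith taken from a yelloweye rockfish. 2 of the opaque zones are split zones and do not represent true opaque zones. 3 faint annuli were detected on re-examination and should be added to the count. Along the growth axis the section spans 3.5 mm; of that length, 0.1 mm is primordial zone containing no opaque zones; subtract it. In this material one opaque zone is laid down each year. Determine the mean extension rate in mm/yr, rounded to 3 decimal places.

0.087 mm/yr

True opaque zone count = 38 − 2 + 3 = 39.
The growth record spans 3.5 − 0.1 = 3.4 mm.
Extension rate ≈ 3.4 / 39 = 0.087 mm/yr.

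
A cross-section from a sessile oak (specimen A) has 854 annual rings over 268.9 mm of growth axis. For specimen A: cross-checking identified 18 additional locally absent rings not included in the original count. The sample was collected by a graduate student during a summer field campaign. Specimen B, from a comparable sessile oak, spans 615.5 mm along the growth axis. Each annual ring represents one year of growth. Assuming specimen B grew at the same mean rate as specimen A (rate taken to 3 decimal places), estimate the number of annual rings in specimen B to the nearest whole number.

Specimen A: adjusted count: 854 + 18 = 872 annual rings.
A: Mean rate = 268.9 mm / 872 years ≈ 0.308 mm per year.
B spans 615.5 / 0.308 = 1998.38 years ≈ 1998 annual rings.

1998 annual rings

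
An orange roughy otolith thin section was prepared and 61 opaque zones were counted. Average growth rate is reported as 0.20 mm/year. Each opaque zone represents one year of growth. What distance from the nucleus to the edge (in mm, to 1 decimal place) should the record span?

12.2 mm

The record spans 61 years at 0.20 mm per year.
Length ≈ 0.20 × 61 = 12.2 mm.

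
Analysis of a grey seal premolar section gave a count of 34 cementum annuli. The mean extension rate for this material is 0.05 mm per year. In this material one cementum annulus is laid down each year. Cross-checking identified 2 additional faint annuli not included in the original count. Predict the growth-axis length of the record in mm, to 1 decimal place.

After corrections the count is 34 + 2 = 36 cementum annuli.
Length ≈ 0.05 × 36 = 1.8 mm.

1.8 mm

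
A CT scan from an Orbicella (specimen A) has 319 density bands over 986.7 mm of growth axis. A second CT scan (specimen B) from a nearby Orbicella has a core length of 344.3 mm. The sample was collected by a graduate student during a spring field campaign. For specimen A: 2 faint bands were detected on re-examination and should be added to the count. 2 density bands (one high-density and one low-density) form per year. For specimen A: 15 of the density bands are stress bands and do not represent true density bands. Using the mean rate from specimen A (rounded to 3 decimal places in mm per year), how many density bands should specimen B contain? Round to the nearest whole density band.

107 density bands

Specimen A: after corrections the count is 319 − 15 + 2 = 306 density bands.
Specimen A: 306 density bands at 2 per year is 306 / 2 = 153 years.
A: Extension rate ≈ 986.7 / 153 = 6.449 mm/yr.
Specimen B: 344.3 mm / 6.449 mm per year = 53.39 years; at 2 density bands per year that is 53.39 × 2 ≈ 107 density bands.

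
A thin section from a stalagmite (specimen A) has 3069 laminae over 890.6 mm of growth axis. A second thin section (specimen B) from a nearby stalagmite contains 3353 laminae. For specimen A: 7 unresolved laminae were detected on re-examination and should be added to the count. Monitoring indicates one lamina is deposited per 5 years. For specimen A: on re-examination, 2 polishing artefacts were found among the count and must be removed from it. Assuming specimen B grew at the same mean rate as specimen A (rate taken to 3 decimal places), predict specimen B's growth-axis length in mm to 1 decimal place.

Specimen A: after corrections the count is 3069 − 2 + 7 = 3074 laminae.
Specimen A: at 5 years per lamina, 3074 × 5 = 15370 years.
A: Extension rate ≈ 890.6 / 15370 = 0.058 mm per year.
Specimen B: multiplying by 5 years per lamina: 3353 × 5 = 16765 years. Length of B = 0.058 × 16765 = 972.4 mm.

972.4 mm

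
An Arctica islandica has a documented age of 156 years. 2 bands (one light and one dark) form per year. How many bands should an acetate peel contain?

156 years at 2 bands per year gives 156 × 2 = 312 bands.
So 312 bands should be present.

312 bands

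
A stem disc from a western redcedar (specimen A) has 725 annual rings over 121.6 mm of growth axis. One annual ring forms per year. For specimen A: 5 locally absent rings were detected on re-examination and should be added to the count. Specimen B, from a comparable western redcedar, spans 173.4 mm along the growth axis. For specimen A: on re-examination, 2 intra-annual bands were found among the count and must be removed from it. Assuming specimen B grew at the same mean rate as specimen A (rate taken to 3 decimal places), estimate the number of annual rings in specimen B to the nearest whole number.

Specimen A: after corrections the count is 725 − 2 + 5 = 728 annual rings.
A: Extension rate ≈ 121.6 / 728 = 0.167 mm/yr.
For B, 173.4 / 0.167 = 1038.32 years ≈ 1038 annual rings.

1038 annual rings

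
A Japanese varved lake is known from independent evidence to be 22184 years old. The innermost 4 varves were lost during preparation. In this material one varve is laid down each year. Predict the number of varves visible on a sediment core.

22180 varves

Expected varves over 22184 years: 22184.
Less the 4 uncaptured varves: 22184 − 4 = 22180.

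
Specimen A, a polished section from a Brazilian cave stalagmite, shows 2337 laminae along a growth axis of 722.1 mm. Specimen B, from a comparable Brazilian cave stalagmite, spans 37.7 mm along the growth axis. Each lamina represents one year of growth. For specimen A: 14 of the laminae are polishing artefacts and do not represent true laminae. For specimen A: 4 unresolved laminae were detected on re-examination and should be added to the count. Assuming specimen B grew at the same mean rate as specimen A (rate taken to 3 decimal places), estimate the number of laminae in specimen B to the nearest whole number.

Specimen A: adjusted count: 2337 − 14 + 4 = 2327 laminae.
A: 722.1 mm over 2327 years gives 722.1 / 2327 ≈ 0.310 mm/year.
Specimen B: 37.7 mm / 0.310 mm per year = 121.61 years ≈ 122 laminae.

122 laminae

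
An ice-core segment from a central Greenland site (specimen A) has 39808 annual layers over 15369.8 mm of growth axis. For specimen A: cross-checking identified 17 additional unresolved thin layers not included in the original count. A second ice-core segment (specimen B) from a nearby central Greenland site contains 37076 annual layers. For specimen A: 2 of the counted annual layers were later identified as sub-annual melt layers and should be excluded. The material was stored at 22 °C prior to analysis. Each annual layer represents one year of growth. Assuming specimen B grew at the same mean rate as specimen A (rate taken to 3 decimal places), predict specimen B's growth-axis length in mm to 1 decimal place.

Specimen A: correcting the raw count gives 39808 − 2 + 17 = 39823 true annual layers.
A: Mean rate = 15369.8 mm / 39823 years ≈ 0.386 mm/year.
B's length ≈ 0.386 × 37076 = 14311.3 mm.

14311.3 mm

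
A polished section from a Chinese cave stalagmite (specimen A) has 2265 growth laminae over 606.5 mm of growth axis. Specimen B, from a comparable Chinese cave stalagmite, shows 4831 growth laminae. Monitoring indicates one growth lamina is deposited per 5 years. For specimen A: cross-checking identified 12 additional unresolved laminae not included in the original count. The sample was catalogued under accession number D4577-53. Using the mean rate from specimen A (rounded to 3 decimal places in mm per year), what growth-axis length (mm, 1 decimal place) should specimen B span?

Specimen A: correcting the raw count gives 2265 + 12 = 2277 true growth laminae.
Specimen A: 2277 growth laminae at 5 years each span 2277 × 5 = 11385 years.
A: 606.5 mm over 11385 years gives 606.5 / 11385 ≈ 0.053 mm/yr.
Specimen B: 4831 growth laminae at 5 years each span 4831 × 5 = 24155 years. B's length ≈ 0.053 × 24155 = 1280.2 mm.

1280.2 mm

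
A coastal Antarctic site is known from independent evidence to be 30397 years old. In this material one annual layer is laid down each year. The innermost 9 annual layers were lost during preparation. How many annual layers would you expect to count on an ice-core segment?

30388 annual layers

At one annual layer per year, 30397 years correspond to 30397 annual layers.
Subtracting the 9 annual layers not captured gives 30397 − 9 = 30388 annual layers in the record.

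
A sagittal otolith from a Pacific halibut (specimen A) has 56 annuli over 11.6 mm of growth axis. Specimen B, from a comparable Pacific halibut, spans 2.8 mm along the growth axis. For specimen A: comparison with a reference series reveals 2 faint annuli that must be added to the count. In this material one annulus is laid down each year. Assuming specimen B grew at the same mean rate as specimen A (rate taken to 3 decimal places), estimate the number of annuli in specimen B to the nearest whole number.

14 annuli

Specimen A: true annulus count = 56 + 2 = 58.
A: 11.6 mm over 58 years gives 11.6 / 58 ≈ 0.200 mm/year.
Specimen B: 2.8 mm / 0.200 mm per year = 14.00 years ≈ 14 annuli.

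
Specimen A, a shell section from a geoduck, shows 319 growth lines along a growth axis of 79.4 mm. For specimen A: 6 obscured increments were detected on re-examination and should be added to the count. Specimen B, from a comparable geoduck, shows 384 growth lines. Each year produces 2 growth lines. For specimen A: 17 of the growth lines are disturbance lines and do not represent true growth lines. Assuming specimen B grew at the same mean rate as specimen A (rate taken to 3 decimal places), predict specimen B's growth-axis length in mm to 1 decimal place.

Specimen A: true growth line count = 319 − 17 + 6 = 308.
Specimen A: with 2 growth lines per year, 308 / 2 = 154 years.
A: Mean rate = 79.4 mm / 154 years ≈ 0.516 mm per year.
Specimen B: with 2 growth lines per year, 384 / 2 = 192 years. Length of B = 0.516 × 192 = 99.1 mm.

99.1 mm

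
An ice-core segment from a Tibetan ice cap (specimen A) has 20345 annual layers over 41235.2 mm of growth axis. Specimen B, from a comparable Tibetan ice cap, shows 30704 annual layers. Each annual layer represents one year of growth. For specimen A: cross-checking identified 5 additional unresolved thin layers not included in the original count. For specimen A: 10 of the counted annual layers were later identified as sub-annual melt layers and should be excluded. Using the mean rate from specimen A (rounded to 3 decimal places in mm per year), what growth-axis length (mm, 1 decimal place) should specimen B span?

Specimen A: after corrections the count is 20345 − 10 + 5 = 20340 annual layers.
A: 41235.2 mm over 20340 years gives 41235.2 / 20340 ≈ 2.027 mm per year.
B's length ≈ 2.027 × 30704 = 62237.0 mm.

62237.0 mm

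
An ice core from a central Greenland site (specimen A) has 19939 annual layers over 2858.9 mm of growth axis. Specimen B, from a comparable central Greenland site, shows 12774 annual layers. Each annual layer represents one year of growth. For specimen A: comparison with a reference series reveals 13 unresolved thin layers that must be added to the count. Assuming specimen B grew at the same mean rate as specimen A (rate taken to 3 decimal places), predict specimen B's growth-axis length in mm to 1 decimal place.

1826.7 mm

Specimen A: correcting the raw count gives 19939 + 13 = 19952 true annual layers.
A: Mean rate = 2858.9 mm / 19952 years ≈ 0.143 mm/year.
For B, 0.143 mm/year × 12774 years = 1826.7 mm.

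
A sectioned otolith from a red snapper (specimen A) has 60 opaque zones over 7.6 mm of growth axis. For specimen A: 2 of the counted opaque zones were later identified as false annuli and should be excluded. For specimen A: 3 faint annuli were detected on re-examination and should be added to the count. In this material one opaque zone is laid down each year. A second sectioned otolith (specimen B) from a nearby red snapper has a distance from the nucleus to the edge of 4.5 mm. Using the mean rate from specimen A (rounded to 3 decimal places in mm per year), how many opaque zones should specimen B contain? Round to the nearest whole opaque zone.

36 opaque zones

Specimen A: after corrections the count is 60 − 2 + 3 = 61 opaque zones.
A: Extension rate ≈ 7.6 / 61 = 0.125 mm/year.
For B, 4.5 / 0.125 = 36.00 years ≈ 36 opaque zones.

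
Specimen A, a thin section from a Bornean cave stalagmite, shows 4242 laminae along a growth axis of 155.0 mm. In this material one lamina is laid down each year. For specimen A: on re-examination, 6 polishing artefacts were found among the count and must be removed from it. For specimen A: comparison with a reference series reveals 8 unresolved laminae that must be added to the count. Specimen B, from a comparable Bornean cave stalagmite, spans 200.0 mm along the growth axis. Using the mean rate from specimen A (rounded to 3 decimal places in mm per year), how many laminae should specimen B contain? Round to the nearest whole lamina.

5405 laminae

Specimen A: true lamina count = 4242 − 6 + 8 = 4244.
A: 155.0 mm over 4244 years gives 155.0 / 4244 ≈ 0.037 mm per year.
For B, 200.0 / 0.037 = 5405.41 years ≈ 5405 laminae.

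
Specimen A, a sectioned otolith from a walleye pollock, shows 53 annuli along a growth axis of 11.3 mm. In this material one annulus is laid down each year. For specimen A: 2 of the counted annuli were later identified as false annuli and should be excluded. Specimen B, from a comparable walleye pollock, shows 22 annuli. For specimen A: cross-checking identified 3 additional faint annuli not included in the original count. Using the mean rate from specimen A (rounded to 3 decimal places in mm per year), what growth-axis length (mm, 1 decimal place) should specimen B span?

Specimen A: correcting the raw count gives 53 − 2 + 3 = 54 true annuli.
A: Extension rate ≈ 11.3 / 54 = 0.209 mm/yr.
B's length ≈ 0.209 × 22 = 4.6 mm.

4.6 mm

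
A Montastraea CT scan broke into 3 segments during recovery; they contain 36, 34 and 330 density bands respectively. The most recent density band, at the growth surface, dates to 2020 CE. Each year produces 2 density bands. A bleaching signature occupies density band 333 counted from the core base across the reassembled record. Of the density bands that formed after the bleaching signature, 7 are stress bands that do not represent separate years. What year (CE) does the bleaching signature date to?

1990 CE

Total density bands = 36 + 34 + 330 = 400.
400 − 333 = 67 density bands lie beyond the bleaching signature toward the growth surface.
67 − 7 false = 60 true density bands after the bleaching signature.
Dividing by 2 density bands per year: 60 / 2 = 30 years.
2020 − 30 = 1990 CE.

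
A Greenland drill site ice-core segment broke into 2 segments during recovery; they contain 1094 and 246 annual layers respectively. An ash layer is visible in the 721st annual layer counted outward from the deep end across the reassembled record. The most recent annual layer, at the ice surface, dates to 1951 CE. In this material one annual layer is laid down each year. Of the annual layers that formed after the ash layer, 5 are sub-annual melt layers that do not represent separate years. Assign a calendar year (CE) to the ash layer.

1337 CE

Total annual layers = 1094 + 246 = 1340.
1340 − 721 = 619 annual layers lie beyond the ash layer toward the ice surface.
619 − 5 false = 614 true annual layers after the ash layer.
The annual layer at the ice surface is 1951 CE, so the ash layer dates to 1951 − 614 = 1337 CE.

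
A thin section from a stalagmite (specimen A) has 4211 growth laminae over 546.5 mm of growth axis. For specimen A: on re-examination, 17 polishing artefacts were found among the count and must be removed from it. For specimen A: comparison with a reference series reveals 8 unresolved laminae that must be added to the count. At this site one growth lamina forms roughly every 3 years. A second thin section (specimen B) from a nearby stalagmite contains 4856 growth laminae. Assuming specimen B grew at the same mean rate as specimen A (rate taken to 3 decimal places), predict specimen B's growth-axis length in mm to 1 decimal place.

626.4 mm

Specimen A: after corrections the count is 4211 − 17 + 8 = 4202 growth laminae.
Specimen A: 4202 growth laminae at 3 years each span 4202 × 3 = 12606 years.
A: Extension rate ≈ 546.5 / 12606 = 0.043 mm per year.
Specimen B: multiplying by 3 years per growth lamina: 4856 × 3 = 14568 years. For B, 0.043 mm/year × 14568 years = 626.4 mm.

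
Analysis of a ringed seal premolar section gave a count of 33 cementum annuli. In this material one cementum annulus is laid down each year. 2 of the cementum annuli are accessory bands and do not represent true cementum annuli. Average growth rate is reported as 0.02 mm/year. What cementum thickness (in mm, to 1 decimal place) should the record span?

Correcting the raw count gives 33 − 2 = 31 true cementum annuli.
31 years at 0.02 mm/year gives 0.02 × 31 = 0.6 mm.

0.6 mm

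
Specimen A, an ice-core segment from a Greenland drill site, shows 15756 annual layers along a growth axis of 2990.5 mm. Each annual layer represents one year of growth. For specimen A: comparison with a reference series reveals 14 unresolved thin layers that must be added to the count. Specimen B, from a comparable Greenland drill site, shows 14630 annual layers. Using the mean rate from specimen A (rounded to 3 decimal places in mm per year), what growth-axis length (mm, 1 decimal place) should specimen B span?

2779.7 mm

Specimen A: true annual layer count = 15756 + 14 = 15770.
A: Mean rate = 2990.5 mm / 15770 years ≈ 0.190 mm/year.
B's length ≈ 0.190 × 14630 = 2779.7 mm.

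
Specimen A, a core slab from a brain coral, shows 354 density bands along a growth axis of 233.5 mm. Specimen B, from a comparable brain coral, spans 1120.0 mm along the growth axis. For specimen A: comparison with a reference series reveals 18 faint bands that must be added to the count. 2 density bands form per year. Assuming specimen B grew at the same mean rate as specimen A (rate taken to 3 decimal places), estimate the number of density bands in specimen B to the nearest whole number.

1785 density bands

Specimen A: correcting the raw count gives 354 + 18 = 372 true density bands.
Specimen A: 372 density bands at 2 per year is 372 / 2 = 186 years.
A: Extension rate ≈ 233.5 / 186 = 1.255 mm per year.
For B, 1120.0 / 1.255 = 892.43 years; at 2 density bands per year that is 892.43 × 2 ≈ 1785 density bands.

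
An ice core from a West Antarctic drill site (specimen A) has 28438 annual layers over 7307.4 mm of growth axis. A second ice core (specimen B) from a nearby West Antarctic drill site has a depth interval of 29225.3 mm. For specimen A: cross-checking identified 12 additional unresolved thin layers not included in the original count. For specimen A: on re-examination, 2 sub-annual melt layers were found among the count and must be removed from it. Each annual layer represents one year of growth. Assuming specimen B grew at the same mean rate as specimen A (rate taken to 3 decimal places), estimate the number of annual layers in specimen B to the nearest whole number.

Specimen A: after corrections the count is 28438 − 2 + 12 = 28448 annual layers.
A: 7307.4 mm over 28448 years gives 7307.4 / 28448 ≈ 0.257 mm per year.
For B, 29225.3 / 0.257 = 113717.12 years ≈ 113717 annual layers.

113717 annual layers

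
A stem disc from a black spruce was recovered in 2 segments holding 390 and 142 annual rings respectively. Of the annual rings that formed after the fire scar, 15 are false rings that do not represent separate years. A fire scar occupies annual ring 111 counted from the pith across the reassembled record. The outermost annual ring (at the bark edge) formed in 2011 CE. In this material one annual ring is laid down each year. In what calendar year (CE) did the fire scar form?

1605 CE

Total annual rings = 390 + 142 = 532.
532 − 111 = 421 annual rings lie beyond the fire scar toward the bark edge.
421 − 15 false = 406 true annual rings after the fire scar.
The annual ring at the bark edge is 2011 CE, so the fire scar dates to 2011 − 406 = 1605 CE.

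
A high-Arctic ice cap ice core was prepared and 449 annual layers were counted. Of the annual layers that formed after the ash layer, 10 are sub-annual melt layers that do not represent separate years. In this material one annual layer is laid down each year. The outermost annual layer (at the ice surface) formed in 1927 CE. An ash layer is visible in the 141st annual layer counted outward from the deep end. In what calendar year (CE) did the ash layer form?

449 − 141 = 308 annual layers lie beyond the ash layer toward the ice surface.
Excluding 10 false annual layers: 308 − 10 = 298.
Counting back 298 years from 1927 CE places the ash layer in 1927 − 298 = 1629 CE.

1629 CE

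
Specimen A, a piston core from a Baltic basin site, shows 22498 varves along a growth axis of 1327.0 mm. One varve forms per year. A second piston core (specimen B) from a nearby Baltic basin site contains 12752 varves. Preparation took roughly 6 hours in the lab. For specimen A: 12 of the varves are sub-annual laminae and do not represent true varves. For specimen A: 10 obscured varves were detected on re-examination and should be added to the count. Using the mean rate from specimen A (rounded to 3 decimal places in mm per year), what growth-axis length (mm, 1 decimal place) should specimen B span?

752.4 mm

Specimen A: adjusted count: 22498 − 12 + 10 = 22496 varves.
A: 1327.0 mm over 22496 years gives 1327.0 / 22496 ≈ 0.059 mm/year.
B's length ≈ 0.059 × 12752 = 752.4 mm.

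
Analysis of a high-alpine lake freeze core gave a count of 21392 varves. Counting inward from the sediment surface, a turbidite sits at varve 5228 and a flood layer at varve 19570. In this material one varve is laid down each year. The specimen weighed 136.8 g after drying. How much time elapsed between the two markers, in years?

14342 yr

19570 − 5228 = 14342 varves lie between the two events.
At one varve per year, 14342 years elapsed between them.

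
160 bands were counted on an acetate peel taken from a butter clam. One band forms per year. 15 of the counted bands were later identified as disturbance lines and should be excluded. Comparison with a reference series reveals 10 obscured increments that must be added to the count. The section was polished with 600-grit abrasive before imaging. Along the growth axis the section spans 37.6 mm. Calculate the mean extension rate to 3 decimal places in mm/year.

After corrections the count is 160 − 15 + 10 = 155 bands.
Mean rate = 37.6 mm / 155 years ≈ 0.243 mm/year.

0.243 mm/year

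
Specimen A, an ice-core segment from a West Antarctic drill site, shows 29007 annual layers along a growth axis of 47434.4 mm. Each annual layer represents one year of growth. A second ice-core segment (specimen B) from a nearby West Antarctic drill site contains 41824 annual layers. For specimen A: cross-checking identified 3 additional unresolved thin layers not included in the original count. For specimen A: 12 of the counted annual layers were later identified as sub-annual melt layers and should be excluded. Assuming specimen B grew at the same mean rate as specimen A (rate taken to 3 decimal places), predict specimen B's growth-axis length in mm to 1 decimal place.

Specimen A: correcting the raw count gives 29007 − 12 + 3 = 28998 true annual layers.
A: Extension rate ≈ 47434.4 / 28998 = 1.636 mm/yr.
For B, 1.636 mm/year × 41824 years = 68424.1 mm.

68424.1 mm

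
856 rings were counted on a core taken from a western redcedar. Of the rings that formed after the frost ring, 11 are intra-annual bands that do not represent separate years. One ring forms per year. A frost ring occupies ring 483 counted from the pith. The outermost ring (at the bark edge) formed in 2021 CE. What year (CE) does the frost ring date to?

Between ring 483 and the bark edge there are 856 − 483 = 373 rings.
Excluding 11 false rings: 373 − 11 = 362.
2021 − 362 = 1659 CE.

1659 CE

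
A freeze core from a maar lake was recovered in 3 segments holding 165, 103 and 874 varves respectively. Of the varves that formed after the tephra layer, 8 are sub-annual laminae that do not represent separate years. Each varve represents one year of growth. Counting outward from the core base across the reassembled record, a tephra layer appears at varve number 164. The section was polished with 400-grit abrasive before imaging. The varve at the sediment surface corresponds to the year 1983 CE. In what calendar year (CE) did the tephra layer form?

Total varves = 165 + 103 + 874 = 1142.
1142 − 164 = 978 varves lie beyond the tephra layer toward the sediment surface.
978 − 8 false = 970 true varves after the tephra layer.
1983 − 970 = 1013 CE.

1013 CE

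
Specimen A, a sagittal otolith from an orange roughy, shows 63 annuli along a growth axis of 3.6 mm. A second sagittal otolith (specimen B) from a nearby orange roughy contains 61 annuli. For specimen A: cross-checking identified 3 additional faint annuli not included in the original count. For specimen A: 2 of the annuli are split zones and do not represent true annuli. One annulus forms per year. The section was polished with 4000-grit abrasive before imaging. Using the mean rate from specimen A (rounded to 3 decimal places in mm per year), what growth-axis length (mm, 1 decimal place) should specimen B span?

Specimen A: after corrections the count is 63 − 2 + 3 = 64 annuli.
A: 3.6 mm over 64 years gives 3.6 / 64 ≈ 0.056 mm/yr.
B's length ≈ 0.056 × 61 = 3.4 mm.

3.4 mm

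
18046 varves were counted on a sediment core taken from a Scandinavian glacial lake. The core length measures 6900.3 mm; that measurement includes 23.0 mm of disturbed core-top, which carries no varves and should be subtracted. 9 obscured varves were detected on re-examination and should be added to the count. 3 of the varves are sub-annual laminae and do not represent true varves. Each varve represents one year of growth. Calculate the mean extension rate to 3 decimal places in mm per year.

0.381 mm per year

True varve count = 18046 − 3 + 9 = 18052.
Removing the 23.0 mm offcut leaves 6900.3 − 23.0 = 6877.3 mm.
Extension rate ≈ 6877.3 / 18052 = 0.381 mm per year.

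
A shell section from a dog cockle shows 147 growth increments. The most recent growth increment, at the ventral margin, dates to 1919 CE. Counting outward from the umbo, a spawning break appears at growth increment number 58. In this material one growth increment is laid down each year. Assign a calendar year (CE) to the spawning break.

1830 CE

Between growth increment 58 and the ventral margin there are 147 − 58 = 89 growth increments.
Counting back 89 years from 1919 CE places the spawning break in 1919 − 89 = 1830 CE.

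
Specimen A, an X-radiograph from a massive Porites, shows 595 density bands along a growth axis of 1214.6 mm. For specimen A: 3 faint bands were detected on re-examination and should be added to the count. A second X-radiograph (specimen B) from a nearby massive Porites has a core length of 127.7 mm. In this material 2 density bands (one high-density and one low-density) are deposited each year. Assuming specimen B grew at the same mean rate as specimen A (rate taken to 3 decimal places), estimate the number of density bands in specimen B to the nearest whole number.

Specimen A: true density band count = 595 + 3 = 598.
Specimen A: dividing by 2 density bands per year: 598 / 2 = 299 years.
A: Mean rate = 1214.6 mm / 299 years ≈ 4.062 mm per year.
B spans 127.7 / 4.062 = 31.44 years; at 2 density bands per year that is 31.44 × 2 ≈ 63 density bands.

63 density bands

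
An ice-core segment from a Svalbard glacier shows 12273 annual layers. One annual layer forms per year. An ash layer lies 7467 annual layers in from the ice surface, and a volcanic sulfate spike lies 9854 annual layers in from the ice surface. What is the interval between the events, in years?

The two markers are separated by 9854 − 7467 = 2387 annual layers.
That is 2387 years at one annual layer per year.

2387 years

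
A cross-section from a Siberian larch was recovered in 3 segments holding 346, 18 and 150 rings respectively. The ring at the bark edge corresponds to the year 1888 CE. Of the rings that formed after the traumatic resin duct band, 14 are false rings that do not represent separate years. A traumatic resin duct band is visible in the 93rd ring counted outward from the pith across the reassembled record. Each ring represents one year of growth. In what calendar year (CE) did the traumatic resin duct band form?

Total rings = 346 + 18 + 150 = 514.
514 − 93 = 421 rings lie beyond the traumatic resin duct band toward the bark edge.
421 − 14 false = 407 true rings after the traumatic resin duct band.
1888 − 407 = 1481 CE.

1481 CE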